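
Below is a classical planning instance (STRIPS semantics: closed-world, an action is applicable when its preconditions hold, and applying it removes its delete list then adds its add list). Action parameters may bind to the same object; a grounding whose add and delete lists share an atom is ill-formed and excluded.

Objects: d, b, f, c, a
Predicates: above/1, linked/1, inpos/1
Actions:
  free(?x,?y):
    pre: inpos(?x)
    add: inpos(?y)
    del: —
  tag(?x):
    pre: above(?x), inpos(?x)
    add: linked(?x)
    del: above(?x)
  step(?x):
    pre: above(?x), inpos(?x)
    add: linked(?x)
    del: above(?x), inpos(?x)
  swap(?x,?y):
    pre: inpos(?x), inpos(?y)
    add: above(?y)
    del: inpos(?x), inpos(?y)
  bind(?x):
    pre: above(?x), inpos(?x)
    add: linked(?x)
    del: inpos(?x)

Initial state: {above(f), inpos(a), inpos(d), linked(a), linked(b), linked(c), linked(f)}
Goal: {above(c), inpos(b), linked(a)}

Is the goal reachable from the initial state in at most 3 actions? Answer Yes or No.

1. free(d,b)  →  {above(f), inpos(a), inpos(b), inpos(d), linked(a), linked(b), linked(c), linked(f)}
2. free(d,c)  →  {above(f), inpos(a), inpos(b), inpos(c), inpos(d), linked(a), linked(b), linked(c), linked(f)}
3. swap(d,c)  →  {above(c), above(f), inpos(a), inpos(b), linked(a), linked(b), linked(c), linked(f)}
optimal plan length = 3; 3 ≤ 3

Yes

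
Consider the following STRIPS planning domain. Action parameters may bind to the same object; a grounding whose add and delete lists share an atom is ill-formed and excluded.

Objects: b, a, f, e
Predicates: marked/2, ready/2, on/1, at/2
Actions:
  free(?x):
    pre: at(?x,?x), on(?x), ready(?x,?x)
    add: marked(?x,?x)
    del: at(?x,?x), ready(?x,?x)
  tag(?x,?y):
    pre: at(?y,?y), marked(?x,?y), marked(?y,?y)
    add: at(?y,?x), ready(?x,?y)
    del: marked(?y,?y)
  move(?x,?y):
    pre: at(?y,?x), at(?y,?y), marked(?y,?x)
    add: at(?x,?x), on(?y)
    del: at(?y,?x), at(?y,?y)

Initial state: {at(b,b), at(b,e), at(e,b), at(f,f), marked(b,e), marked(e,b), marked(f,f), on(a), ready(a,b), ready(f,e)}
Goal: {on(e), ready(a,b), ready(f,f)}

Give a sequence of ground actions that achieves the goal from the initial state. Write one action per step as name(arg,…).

tag(f,f); move(e,b); move(b,e)

1. tag(f,f)  →  {at(b,b), at(b,e), at(e,b), at(f,f), marked(b,e), marked(e,b), on(a), ready(a,b), ready(f,e), ready(f,f)}
2. move(e,b)  →  {at(e,b), at(e,e), at(f,f), marked(b,e), marked(e,b), on(a), on(b), ready(a,b), ready(f,e), ready(f,f)}
3. move(b,e)  →  {at(b,b), at(f,f), marked(b,e), marked(e,b), on(a), on(b), on(e), ready(a,b), ready(f,e), ready(f,f)}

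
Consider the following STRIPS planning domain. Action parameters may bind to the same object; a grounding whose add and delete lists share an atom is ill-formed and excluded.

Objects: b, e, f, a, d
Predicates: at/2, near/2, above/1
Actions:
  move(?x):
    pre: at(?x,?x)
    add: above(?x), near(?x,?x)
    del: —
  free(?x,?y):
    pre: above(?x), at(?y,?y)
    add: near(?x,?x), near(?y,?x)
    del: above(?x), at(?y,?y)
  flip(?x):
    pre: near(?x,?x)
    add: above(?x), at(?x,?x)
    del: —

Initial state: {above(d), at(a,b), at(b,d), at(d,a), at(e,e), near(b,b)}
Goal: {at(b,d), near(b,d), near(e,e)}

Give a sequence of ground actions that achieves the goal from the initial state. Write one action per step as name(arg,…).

1. move(e)  →  {above(d), above(e), at(a,b), at(b,d), at(d,a), at(e,e), near(b,b), near(e,e)}
2. flip(b)  →  {above(b), above(d), above(e), at(a,b), at(b,b), at(b,d), at(d,a), at(e,e), near(b,b), near(e,e)}
3. free(d,b)  →  {above(b), above(e), at(a,b), at(b,d), at(d,a), at(e,e), near(b,b), near(b,d), near(d,d), near(e,e)}

move(e); flip(b); free(d,b)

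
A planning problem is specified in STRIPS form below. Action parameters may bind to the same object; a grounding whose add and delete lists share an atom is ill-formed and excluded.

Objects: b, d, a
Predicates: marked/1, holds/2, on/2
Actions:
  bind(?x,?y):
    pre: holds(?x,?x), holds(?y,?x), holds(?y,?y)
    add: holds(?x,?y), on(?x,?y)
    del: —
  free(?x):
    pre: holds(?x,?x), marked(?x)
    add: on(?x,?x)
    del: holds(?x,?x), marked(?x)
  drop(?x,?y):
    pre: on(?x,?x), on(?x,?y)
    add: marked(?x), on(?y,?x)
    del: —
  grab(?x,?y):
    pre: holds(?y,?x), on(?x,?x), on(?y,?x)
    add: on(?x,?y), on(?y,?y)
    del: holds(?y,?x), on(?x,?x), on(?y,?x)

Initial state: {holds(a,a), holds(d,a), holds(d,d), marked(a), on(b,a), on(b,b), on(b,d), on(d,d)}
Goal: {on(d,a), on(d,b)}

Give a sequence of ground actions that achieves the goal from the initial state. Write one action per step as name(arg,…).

bind(a,d); bind(d,a); drop(b,d)

1. bind(a,d)  →  {holds(a,a), holds(a,d), holds(d,a), holds(d,d), marked(a), on(a,d), on(b,a), on(b,b), on(b,d), on(d,d)}
2. bind(d,a)  →  {holds(a,a), holds(a,d), holds(d,a), holds(d,d), marked(a), on(a,d), on(b,a), on(b,b), on(b,d), on(d,a), on(d,d)}
3. drop(b,d)  →  {holds(a,a), holds(a,d), holds(d,a), holds(d,d), marked(a), marked(b), on(a,d), on(b,a), on(b,b), on(b,d), on(d,a), on(d,b), on(d,d)}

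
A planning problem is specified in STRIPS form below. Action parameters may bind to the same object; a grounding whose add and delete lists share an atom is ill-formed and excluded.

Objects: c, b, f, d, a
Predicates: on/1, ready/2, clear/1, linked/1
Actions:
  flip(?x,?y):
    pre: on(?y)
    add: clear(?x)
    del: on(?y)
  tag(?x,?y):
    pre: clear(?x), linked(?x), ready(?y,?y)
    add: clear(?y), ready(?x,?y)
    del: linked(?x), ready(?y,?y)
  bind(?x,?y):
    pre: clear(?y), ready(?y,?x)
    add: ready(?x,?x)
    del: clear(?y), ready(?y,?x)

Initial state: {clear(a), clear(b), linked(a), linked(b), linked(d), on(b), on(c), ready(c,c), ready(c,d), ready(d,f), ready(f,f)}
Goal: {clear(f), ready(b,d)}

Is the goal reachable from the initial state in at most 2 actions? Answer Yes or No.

No

1. flip(c,c)  →  {clear(a), clear(b), clear(c), linked(a), linked(b), linked(d), on(b), ready(c,c), ready(c,d), ready(d,f), ready(f,f)}
2. flip(f,b)  →  {clear(a), clear(b), clear(c), clear(f), linked(a), linked(b), linked(d), ready(c,c), ready(c,d), ready(d,f), ready(f,f)}
3. bind(d,c)  →  {clear(a), clear(b), clear(f), linked(a), linked(b), linked(d), ready(c,c), ready(d,d), ready(d,f), ready(f,f)}
4. tag(b,d)  →  {clear(a), clear(b), clear(d), clear(f), linked(a), linked(d), ready(b,d), ready(c,c), ready(d,f), ready(f,f)}
optimal plan length = 4; 4 > 2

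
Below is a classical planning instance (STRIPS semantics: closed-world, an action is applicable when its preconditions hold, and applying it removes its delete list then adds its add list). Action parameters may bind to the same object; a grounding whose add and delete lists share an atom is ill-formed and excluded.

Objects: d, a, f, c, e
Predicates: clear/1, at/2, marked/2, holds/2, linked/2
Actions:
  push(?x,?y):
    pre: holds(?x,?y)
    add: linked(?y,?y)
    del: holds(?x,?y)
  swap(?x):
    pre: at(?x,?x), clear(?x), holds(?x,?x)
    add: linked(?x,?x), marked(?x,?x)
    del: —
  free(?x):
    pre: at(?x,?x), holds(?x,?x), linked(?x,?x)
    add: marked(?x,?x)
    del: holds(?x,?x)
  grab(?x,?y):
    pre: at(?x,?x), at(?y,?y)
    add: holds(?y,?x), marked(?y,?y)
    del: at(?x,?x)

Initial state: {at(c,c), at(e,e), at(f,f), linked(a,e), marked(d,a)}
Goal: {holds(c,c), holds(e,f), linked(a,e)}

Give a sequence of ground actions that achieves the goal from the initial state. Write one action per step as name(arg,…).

1. grab(f,e)  →  {at(c,c), at(e,e), holds(e,f), linked(a,e), marked(d,a), marked(e,e)}
2. grab(c,c)  →  {at(e,e), holds(c,c), holds(e,f), linked(a,e), marked(c,c), marked(d,a), marked(e,e)}

grab(f,e); grab(c,c)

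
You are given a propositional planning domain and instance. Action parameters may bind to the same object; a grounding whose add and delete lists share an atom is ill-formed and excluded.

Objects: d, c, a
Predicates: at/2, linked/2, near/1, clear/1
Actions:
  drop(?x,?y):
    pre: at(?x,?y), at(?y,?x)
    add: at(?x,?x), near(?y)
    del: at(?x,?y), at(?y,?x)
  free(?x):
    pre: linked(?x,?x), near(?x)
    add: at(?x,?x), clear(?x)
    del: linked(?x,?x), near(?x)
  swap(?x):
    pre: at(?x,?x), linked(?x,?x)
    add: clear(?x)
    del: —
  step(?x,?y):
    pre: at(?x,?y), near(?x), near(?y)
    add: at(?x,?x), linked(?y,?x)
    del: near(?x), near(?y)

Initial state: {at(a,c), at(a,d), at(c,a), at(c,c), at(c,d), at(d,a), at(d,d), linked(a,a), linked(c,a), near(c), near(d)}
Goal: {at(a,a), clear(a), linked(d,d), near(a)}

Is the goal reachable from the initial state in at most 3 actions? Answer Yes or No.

1. drop(d,a)  →  {at(a,c), at(c,a), at(c,c), at(c,d), at(d,d), linked(a,a), linked(c,a), near(a), near(c), near(d)}
2. drop(a,c)  →  {at(a,a), at(c,c), at(c,d), at(d,d), linked(a,a), linked(c,a), near(a), near(c), near(d)}
3. swap(a)  →  {at(a,a), at(c,c), at(c,d), at(d,d), clear(a), linked(a,a), linked(c,a), near(a), near(c), near(d)}
4. step(d,d)  →  {at(a,a), at(c,c), at(c,d), at(d,d), clear(a), linked(a,a), linked(c,a), linked(d,d), near(a), near(c)}
optimal plan length = 4; 4 > 3

No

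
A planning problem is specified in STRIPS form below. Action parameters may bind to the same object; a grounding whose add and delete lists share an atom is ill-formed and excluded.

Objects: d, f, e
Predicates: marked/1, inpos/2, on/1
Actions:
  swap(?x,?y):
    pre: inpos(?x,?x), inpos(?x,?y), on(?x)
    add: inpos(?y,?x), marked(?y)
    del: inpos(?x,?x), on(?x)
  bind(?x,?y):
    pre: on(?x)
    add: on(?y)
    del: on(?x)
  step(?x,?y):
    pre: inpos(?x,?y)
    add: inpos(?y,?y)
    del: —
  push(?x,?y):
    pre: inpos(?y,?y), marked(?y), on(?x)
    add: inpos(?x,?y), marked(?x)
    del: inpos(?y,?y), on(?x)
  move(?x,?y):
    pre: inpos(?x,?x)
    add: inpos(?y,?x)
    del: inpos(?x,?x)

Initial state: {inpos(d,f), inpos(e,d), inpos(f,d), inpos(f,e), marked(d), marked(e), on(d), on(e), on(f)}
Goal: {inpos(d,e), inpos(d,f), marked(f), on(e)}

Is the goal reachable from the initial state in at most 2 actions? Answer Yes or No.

No

1. step(f,d)  →  {inpos(d,d), inpos(d,f), inpos(e,d), inpos(f,d), inpos(f,e), marked(d), marked(e), on(d), on(e), on(f)}
2. swap(d,f)  →  {inpos(d,f), inpos(e,d), inpos(f,d), inpos(f,e), marked(d), marked(e), marked(f), on(e), on(f)}
3. step(f,e)  →  {inpos(d,f), inpos(e,d), inpos(e,e), inpos(f,d), inpos(f,e), marked(d), marked(e), marked(f), on(e), on(f)}
4. move(e,d)  →  {inpos(d,e), inpos(d,f), inpos(e,d), inpos(f,d), inpos(f,e), marked(d), marked(e), marked(f), on(e), on(f)}
optimal plan length = 4; 4 > 2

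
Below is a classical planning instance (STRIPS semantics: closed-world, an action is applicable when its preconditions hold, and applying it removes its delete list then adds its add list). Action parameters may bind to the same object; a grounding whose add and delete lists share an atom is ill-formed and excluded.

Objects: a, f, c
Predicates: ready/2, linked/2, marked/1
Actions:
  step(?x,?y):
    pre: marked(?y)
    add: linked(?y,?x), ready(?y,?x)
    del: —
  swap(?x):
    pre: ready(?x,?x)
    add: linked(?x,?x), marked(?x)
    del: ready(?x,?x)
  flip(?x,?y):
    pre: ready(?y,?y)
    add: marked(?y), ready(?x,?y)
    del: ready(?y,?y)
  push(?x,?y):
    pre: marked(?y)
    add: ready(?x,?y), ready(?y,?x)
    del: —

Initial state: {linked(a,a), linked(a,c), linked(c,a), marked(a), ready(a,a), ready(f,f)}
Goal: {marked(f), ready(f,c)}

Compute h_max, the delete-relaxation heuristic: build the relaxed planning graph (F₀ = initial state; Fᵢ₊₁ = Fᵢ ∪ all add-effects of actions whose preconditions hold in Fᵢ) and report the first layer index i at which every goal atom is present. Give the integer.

2

F0 = init (6 atoms)
F1 = F0 ∪ {linked(a,f), linked(f,f), marked(f), ready(a,c), ready(a,f), ready(c,a), ready(c,f), ready(f,a)}  (14 atoms)
F2 = F1 ∪ {linked(f,a), linked(f,c), ready(f,c)}  (17 atoms)
goal ⊆ F2  ⇒  h_max = 2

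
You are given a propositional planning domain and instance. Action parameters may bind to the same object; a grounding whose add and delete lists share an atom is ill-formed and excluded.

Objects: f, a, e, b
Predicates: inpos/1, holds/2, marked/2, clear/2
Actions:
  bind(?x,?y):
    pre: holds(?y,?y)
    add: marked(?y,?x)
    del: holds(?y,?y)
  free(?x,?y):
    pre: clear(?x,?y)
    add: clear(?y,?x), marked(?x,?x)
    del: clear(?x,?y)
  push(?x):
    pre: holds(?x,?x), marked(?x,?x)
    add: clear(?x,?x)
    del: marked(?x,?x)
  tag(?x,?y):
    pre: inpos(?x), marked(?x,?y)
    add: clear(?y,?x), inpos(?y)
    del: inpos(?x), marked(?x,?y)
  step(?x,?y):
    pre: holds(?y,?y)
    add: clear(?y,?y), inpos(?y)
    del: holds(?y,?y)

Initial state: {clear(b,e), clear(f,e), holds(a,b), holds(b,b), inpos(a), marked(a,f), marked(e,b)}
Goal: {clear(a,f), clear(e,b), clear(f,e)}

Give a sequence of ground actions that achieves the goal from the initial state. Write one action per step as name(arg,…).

1. free(b,e)  →  {clear(e,b), clear(f,e), holds(a,b), holds(b,b), inpos(a), marked(a,f), marked(b,b), marked(e,b)}
2. tag(a,f)  →  {clear(e,b), clear(f,a), clear(f,e), holds(a,b), holds(b,b), inpos(f), marked(b,b), marked(e,b)}
3. free(f,a)  →  {clear(a,f), clear(e,b), clear(f,e), holds(a,b), holds(b,b), inpos(f), marked(b,b), marked(e,b), marked(f,f)}

free(b,e); tag(a,f); free(f,a)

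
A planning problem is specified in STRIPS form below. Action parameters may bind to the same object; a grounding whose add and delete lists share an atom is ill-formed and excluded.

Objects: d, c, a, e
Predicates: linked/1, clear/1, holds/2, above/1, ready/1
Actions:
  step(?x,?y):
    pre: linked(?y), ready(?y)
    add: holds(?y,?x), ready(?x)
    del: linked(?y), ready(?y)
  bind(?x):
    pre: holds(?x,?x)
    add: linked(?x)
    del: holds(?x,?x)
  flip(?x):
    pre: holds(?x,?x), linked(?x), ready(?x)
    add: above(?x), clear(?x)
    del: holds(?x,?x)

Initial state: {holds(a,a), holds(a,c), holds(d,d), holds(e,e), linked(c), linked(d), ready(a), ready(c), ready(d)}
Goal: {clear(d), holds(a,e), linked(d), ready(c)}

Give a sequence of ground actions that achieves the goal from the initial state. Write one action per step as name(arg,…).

1. bind(a)  →  {holds(a,c), holds(d,d), holds(e,e), linked(a), linked(c), linked(d), ready(a), ready(c), ready(d)}
2. step(e,a)  →  {holds(a,c), holds(a,e), holds(d,d), holds(e,e), linked(c), linked(d), ready(c), ready(d), ready(e)}
3. flip(d)  →  {above(d), clear(d), holds(a,c), holds(a,e), holds(e,e), linked(c), linked(d), ready(c), ready(d), ready(e)}

bind(a); step(e,a); flip(d)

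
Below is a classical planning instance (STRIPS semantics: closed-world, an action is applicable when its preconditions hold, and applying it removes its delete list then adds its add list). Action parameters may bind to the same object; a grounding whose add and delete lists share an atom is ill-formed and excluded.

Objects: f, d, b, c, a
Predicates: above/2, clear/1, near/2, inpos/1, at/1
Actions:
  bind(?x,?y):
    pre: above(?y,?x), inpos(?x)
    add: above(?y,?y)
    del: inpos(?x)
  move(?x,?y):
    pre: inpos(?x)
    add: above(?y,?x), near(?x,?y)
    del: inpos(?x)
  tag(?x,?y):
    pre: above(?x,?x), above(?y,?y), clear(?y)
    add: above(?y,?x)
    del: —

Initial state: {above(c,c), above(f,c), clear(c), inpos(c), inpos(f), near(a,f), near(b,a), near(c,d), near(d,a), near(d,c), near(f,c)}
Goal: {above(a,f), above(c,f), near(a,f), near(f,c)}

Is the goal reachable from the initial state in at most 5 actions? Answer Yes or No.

Yes

1. bind(c,f)  →  {above(c,c), above(f,c), above(f,f), clear(c), inpos(f), near(a,f), near(b,a), near(c,d), near(d,a), near(d,c), near(f,c)}
2. move(f,a)  →  {above(a,f), above(c,c), above(f,c), above(f,f), clear(c), near(a,f), near(b,a), near(c,d), near(d,a), near(d,c), near(f,a), near(f,c)}
3. tag(f,c)  →  {above(a,f), above(c,c), above(c,f), above(f,c), above(f,f), clear(c), near(a,f), near(b,a), near(c,d), near(d,a), near(d,c), near(f,a), near(f,c)}
optimal plan length = 3; 3 ≤ 5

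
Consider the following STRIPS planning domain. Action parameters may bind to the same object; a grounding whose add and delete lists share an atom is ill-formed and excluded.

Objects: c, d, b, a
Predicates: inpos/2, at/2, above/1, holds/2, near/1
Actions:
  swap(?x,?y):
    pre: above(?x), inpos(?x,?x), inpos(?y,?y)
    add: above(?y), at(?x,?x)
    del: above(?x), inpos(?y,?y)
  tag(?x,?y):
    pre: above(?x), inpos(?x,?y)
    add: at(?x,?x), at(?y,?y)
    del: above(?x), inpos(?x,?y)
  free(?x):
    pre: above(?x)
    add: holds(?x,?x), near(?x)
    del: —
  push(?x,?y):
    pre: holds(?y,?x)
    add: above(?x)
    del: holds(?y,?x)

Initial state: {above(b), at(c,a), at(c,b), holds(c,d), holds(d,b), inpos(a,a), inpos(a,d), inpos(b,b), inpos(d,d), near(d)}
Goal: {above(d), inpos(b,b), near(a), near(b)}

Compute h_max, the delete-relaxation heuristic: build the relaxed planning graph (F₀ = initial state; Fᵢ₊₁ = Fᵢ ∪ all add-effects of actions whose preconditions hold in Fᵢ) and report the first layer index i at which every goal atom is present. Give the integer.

2

F0 = init (10 atoms)
F1 = F0 ∪ {above(a), above(d), at(b,b), holds(b,b), near(b)}  (15 atoms)
F2 = F1 ∪ {at(a,a), at(d,d), holds(a,a), holds(d,d), near(a)}  (20 atoms)
goal ⊆ F2  ⇒  h_max = 2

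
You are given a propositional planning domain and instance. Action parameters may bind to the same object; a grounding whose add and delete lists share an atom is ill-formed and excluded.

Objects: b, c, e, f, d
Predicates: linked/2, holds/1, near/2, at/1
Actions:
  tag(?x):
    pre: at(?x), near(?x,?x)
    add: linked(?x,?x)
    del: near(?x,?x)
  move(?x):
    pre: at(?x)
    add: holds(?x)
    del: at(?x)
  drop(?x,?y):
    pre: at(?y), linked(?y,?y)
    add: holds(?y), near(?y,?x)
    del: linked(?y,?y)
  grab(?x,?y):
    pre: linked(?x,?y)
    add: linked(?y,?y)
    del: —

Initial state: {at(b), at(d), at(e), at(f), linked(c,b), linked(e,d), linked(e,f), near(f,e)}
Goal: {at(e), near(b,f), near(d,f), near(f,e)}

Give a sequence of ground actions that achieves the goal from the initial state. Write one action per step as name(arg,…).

grab(c,b); drop(f,b); grab(e,d); drop(f,d)

1. grab(c,b)  →  {at(b), at(d), at(e), at(f), linked(b,b), linked(c,b), linked(e,d), linked(e,f), near(f,e)}
2. drop(f,b)  →  {at(b), at(d), at(e), at(f), holds(b), linked(c,b), linked(e,d), linked(e,f), near(b,f), near(f,e)}
3. grab(e,d)  →  {at(b), at(d), at(e), at(f), holds(b), linked(c,b), linked(d,d), linked(e,d), linked(e,f), near(b,f), near(f,e)}
4. drop(f,d)  →  {at(b), at(d), at(e), at(f), holds(b), holds(d), linked(c,b), linked(e,d), linked(e,f), near(b,f), near(d,f), near(f,e)}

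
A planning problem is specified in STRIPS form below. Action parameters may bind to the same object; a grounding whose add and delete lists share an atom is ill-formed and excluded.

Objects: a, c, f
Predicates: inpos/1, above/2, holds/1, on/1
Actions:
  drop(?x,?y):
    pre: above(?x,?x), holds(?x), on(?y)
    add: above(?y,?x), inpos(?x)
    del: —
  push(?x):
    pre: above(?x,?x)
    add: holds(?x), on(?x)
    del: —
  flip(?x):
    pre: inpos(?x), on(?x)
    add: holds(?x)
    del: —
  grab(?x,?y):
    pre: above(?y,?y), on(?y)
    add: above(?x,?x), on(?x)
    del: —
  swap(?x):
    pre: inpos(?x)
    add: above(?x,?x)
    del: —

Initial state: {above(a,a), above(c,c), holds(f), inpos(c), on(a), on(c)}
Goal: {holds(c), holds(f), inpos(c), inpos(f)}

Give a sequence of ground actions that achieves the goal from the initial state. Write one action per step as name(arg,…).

1. push(c)  →  {above(a,a), above(c,c), holds(c), holds(f), inpos(c), on(a), on(c)}
2. grab(f,a)  →  {above(a,a), above(c,c), above(f,f), holds(c), holds(f), inpos(c), on(a), on(c), on(f)}
3. drop(f,a)  →  {above(a,a), above(a,f), above(c,c), above(f,f), holds(c), holds(f), inpos(c), inpos(f), on(a), on(c), on(f)}

push(c); grab(f,a); drop(f,a)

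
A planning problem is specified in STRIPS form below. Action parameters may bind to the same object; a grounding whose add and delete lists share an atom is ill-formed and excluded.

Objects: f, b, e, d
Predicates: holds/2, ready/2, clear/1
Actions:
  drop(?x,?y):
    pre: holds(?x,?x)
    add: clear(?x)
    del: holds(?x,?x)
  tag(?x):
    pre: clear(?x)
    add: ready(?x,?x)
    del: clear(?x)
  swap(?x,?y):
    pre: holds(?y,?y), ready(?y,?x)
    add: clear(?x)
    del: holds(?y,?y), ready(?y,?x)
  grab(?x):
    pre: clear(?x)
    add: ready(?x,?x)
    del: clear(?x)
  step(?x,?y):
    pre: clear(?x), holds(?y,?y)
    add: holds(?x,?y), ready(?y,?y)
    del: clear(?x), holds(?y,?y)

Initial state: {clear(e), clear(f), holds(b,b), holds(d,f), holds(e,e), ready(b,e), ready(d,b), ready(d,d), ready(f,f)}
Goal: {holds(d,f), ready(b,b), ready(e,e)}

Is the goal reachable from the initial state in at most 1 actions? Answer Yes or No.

1. tag(e)  →  {clear(f), holds(b,b), holds(d,f), holds(e,e), ready(b,e), ready(d,b), ready(d,d), ready(e,e), ready(f,f)}
2. step(f,b)  →  {holds(d,f), holds(e,e), holds(f,b), ready(b,b), ready(b,e), ready(d,b), ready(d,d), ready(e,e), ready(f,f)}
optimal plan length = 2; 2 > 1

No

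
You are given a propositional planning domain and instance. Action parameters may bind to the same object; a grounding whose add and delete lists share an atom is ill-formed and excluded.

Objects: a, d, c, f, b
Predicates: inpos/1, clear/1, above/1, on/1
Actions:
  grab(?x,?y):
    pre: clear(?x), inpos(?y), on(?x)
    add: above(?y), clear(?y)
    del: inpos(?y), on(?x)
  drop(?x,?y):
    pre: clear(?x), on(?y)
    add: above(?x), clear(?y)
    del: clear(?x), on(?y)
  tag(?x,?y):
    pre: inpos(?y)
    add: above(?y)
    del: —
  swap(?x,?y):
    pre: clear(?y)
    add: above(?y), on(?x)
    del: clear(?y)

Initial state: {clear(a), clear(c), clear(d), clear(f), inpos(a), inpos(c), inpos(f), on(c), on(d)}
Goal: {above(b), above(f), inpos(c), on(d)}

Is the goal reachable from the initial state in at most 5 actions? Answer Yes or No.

Yes

1. swap(b,a)  →  {above(a), clear(c), clear(d), clear(f), inpos(a), inpos(c), inpos(f), on(b), on(c), on(d)}
2. drop(f,b)  →  {above(a), above(f), clear(b), clear(c), clear(d), inpos(a), inpos(c), inpos(f), on(c), on(d)}
3. drop(b,c)  →  {above(a), above(b), above(f), clear(c), clear(d), inpos(a), inpos(c), inpos(f), on(d)}
optimal plan length = 3; 3 ≤ 5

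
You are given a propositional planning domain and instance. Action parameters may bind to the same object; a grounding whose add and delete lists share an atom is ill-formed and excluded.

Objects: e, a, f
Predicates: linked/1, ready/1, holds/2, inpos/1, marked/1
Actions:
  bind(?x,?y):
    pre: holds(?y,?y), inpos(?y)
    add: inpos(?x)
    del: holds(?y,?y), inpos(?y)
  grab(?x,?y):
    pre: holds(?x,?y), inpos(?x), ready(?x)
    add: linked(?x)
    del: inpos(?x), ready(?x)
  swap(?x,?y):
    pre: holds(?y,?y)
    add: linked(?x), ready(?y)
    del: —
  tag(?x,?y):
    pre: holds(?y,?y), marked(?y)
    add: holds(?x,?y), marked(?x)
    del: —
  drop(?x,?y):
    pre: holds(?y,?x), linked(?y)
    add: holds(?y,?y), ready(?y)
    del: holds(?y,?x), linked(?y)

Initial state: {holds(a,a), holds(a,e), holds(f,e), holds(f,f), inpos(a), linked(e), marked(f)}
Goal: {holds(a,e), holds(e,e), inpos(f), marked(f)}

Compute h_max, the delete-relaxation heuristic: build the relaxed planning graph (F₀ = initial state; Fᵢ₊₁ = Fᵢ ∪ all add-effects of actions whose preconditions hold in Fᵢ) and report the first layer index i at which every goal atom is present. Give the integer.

2

F0 = init (7 atoms)
F1 = F0 ∪ {holds(a,f), holds(e,f), inpos(e), inpos(f), linked(a), linked(f), marked(a), marked(e), ready(a), ready(f)}  (17 atoms)
F2 = F1 ∪ {holds(e,a), holds(e,e), holds(f,a), ready(e)}  (21 atoms)
goal ⊆ F2  ⇒  h_max = 2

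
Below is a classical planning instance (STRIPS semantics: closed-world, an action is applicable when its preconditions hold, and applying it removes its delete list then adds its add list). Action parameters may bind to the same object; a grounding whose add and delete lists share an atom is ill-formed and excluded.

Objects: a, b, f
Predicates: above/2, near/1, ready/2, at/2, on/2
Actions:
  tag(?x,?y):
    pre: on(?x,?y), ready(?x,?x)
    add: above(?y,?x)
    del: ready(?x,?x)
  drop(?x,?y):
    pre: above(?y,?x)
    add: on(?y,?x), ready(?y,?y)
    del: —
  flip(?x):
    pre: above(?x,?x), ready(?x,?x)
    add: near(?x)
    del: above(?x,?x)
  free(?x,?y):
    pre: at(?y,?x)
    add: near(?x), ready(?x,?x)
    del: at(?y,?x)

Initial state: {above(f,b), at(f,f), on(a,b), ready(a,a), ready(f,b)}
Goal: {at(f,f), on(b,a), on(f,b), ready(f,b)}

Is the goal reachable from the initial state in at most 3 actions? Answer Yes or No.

1. tag(a,b)  →  {above(b,a), above(f,b), at(f,f), on(a,b), ready(f,b)}
2. drop(a,b)  →  {above(b,a), above(f,b), at(f,f), on(a,b), on(b,a), ready(b,b), ready(f,b)}
3. drop(b,f)  →  {above(b,a), above(f,b), at(f,f), on(a,b), on(b,a), on(f,b), ready(b,b), ready(f,b), ready(f,f)}
optimal plan length = 3; 3 ≤ 3

Yes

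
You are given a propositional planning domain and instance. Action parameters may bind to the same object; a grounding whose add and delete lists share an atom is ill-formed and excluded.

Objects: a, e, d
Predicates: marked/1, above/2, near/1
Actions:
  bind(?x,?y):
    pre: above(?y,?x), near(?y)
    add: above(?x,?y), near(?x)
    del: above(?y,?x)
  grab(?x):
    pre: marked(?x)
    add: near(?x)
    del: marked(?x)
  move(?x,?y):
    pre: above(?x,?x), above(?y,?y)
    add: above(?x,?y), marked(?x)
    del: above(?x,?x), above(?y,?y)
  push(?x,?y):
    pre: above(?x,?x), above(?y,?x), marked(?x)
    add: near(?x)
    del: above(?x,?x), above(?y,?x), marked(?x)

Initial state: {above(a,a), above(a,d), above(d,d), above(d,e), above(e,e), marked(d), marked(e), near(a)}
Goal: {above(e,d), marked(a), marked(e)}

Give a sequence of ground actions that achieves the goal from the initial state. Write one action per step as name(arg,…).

bind(d,a); bind(e,d); move(a,e)

1. bind(d,a)  →  {above(a,a), above(d,a), above(d,d), above(d,e), above(e,e), marked(d), marked(e), near(a), near(d)}
2. bind(e,d)  →  {above(a,a), above(d,a), above(d,d), above(e,d), above(e,e), marked(d), marked(e), near(a), near(d), near(e)}
3. move(a,e)  →  {above(a,e), above(d,a), above(d,d), above(e,d), marked(a), marked(d), marked(e), near(a), near(d), near(e)}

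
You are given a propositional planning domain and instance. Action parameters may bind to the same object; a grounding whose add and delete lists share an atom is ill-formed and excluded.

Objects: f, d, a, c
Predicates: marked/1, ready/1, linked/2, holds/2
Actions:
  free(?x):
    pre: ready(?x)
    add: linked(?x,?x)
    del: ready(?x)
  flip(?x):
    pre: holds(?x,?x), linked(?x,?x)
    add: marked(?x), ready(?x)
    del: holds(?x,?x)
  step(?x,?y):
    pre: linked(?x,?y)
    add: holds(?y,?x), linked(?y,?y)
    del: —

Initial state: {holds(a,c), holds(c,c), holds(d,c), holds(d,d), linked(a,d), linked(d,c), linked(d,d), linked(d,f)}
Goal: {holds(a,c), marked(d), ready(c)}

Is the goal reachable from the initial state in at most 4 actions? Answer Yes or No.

1. flip(d)  →  {holds(a,c), holds(c,c), holds(d,c), linked(a,d), linked(d,c), linked(d,d), linked(d,f), marked(d), ready(d)}
2. step(d,c)  →  {holds(a,c), holds(c,c), holds(c,d), holds(d,c), linked(a,d), linked(c,c), linked(d,c), linked(d,d), linked(d,f), marked(d), ready(d)}
3. flip(c)  →  {holds(a,c), holds(c,d), holds(d,c), linked(a,d), linked(c,c), linked(d,c), linked(d,d), linked(d,f), marked(c), marked(d), ready(c), ready(d)}
optimal plan length = 3; 3 ≤ 4

Yes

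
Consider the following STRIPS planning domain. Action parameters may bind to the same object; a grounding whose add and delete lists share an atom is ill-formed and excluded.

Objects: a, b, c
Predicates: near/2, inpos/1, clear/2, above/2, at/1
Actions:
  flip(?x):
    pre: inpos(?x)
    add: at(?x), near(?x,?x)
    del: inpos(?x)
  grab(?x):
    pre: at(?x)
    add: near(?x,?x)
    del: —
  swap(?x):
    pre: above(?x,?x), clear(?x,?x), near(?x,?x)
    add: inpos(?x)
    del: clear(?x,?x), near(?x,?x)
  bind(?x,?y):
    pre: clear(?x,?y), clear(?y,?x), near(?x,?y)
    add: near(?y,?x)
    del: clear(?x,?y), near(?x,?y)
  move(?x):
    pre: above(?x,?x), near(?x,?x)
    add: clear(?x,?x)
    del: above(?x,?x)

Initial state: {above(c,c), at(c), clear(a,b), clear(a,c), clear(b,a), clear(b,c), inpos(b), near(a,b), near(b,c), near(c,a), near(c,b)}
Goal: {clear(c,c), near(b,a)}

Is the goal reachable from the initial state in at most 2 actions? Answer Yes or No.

No

1. grab(c)  →  {above(c,c), at(c), clear(a,b), clear(a,c), clear(b,a), clear(b,c), inpos(b), near(a,b), near(b,c), near(c,a), near(c,b), near(c,c)}
2. bind(a,b)  →  {above(c,c), at(c), clear(a,c), clear(b,a), clear(b,c), inpos(b), near(b,a), near(b,c), near(c,a), near(c,b), near(c,c)}
3. move(c)  →  {at(c), clear(a,c), clear(b,a), clear(b,c), clear(c,c), inpos(b), near(b,a), near(b,c), near(c,a), near(c,b), near(c,c)}
optimal plan length = 3; 3 > 2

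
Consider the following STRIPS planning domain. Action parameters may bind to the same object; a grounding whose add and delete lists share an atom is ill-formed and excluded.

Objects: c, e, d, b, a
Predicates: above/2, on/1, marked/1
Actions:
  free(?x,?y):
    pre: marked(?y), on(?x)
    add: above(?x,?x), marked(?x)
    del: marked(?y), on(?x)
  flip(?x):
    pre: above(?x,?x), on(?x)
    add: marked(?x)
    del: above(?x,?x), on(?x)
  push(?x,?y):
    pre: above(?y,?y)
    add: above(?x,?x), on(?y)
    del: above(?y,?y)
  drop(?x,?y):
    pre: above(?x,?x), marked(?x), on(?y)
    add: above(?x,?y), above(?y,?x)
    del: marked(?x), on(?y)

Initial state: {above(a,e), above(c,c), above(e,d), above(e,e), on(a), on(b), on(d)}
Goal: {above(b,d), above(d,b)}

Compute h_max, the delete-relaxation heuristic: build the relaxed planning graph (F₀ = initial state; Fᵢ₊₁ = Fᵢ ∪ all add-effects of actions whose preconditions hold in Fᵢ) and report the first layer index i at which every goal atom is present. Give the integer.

3

F0 = init (7 atoms)
F1 = F0 ∪ {above(a,a), above(b,b), above(d,d), on(c), on(e)}  (12 atoms)
F2 = F1 ∪ {marked(a), marked(b), marked(c), marked(d), marked(e)}  (17 atoms)
F3 = F2 ∪ {above(a,b), above(a,c), above(a,d), above(b,a), above(b,c), above(b,d), above(b,e), above(c,a), above(c,b), above(c,d), above(c,e), above(d,a), above(d,b), above(d,c), above(d,e), above(e,a), above(e,b), above(e,c)}  (35 atoms)
goal ⊆ F3  ⇒  h_max = 3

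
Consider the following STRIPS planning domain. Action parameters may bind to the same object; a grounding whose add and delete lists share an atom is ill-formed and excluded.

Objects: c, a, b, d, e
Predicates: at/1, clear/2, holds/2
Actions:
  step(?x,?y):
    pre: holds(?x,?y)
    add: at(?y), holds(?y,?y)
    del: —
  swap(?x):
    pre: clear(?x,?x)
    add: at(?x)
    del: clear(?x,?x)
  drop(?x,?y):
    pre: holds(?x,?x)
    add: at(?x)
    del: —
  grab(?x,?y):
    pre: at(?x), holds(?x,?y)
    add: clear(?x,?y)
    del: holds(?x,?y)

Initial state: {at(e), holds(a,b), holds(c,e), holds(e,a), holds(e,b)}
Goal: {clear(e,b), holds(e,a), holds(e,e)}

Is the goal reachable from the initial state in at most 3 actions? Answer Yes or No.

1. step(c,e)  →  {at(e), holds(a,b), holds(c,e), holds(e,a), holds(e,b), holds(e,e)}
2. grab(e,b)  →  {at(e), clear(e,b), holds(a,b), holds(c,e), holds(e,a), holds(e,e)}
optimal plan length = 2; 2 ≤ 3

Yes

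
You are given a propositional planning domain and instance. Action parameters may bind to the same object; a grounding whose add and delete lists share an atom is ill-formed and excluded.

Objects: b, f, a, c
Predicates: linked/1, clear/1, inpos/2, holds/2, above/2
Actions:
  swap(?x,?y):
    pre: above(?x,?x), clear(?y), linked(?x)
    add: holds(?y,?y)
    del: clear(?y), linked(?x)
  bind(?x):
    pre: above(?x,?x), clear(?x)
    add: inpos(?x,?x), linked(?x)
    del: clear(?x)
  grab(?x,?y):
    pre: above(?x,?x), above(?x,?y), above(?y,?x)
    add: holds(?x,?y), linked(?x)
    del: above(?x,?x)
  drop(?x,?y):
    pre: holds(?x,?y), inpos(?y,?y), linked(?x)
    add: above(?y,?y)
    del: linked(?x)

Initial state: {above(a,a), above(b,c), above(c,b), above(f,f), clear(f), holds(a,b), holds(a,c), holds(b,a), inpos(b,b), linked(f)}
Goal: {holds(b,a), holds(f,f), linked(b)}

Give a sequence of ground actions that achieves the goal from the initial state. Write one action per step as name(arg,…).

1. swap(f,f)  →  {above(a,a), above(b,c), above(c,b), above(f,f), holds(a,b), holds(a,c), holds(b,a), holds(f,f), inpos(b,b)}
2. grab(a,a)  →  {above(b,c), above(c,b), above(f,f), holds(a,a), holds(a,b), holds(a,c), holds(b,a), holds(f,f), inpos(b,b), linked(a)}
3. drop(a,b)  →  {above(b,b), above(b,c), above(c,b), above(f,f), holds(a,a), holds(a,b), holds(a,c), holds(b,a), holds(f,f), inpos(b,b)}
4. grab(b,b)  →  {above(b,c), above(c,b), above(f,f), holds(a,a), holds(a,b), holds(a,c), holds(b,a), holds(b,b), holds(f,f), inpos(b,b), linked(b)}

swap(f,f); grab(a,a); drop(a,b); grab(b,b)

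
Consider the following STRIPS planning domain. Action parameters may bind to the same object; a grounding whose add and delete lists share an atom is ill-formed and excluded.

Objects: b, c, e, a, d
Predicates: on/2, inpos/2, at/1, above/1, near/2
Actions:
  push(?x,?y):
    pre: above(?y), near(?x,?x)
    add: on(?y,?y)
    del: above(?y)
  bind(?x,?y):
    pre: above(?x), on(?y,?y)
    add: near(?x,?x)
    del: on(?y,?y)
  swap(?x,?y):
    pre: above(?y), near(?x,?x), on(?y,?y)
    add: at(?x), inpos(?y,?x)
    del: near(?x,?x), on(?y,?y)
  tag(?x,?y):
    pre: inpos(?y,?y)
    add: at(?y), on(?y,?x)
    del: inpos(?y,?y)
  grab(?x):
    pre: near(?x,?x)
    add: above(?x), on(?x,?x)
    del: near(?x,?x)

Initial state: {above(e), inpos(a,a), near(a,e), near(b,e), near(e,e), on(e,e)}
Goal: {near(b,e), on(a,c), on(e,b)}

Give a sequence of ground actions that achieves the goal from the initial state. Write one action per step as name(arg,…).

swap(e,e); tag(b,e); tag(c,a)

1. swap(e,e)  →  {above(e), at(e), inpos(a,a), inpos(e,e), near(a,e), near(b,e)}
2. tag(b,e)  →  {above(e), at(e), inpos(a,a), near(a,e), near(b,e), on(e,b)}
3. tag(c,a)  →  {above(e), at(a), at(e), near(a,e), near(b,e), on(a,c), on(e,b)}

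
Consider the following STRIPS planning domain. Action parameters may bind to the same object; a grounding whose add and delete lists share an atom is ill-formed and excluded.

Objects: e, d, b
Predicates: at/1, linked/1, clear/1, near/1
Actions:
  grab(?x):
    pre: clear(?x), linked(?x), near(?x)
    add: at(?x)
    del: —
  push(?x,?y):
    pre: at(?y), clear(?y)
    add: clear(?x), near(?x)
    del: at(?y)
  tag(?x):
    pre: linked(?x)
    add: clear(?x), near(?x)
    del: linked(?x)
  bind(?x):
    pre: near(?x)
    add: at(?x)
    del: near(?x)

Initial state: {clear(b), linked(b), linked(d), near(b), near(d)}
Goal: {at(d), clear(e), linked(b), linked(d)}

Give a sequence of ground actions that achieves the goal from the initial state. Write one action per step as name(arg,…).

grab(b); push(e,b); bind(d)

1. grab(b)  →  {at(b), clear(b), linked(b), linked(d), near(b), near(d)}
2. push(e,b)  →  {clear(b), clear(e), linked(b), linked(d), near(b), near(d), near(e)}
3. bind(d)  →  {at(d), clear(b), clear(e), linked(b), linked(d), near(b), near(e)}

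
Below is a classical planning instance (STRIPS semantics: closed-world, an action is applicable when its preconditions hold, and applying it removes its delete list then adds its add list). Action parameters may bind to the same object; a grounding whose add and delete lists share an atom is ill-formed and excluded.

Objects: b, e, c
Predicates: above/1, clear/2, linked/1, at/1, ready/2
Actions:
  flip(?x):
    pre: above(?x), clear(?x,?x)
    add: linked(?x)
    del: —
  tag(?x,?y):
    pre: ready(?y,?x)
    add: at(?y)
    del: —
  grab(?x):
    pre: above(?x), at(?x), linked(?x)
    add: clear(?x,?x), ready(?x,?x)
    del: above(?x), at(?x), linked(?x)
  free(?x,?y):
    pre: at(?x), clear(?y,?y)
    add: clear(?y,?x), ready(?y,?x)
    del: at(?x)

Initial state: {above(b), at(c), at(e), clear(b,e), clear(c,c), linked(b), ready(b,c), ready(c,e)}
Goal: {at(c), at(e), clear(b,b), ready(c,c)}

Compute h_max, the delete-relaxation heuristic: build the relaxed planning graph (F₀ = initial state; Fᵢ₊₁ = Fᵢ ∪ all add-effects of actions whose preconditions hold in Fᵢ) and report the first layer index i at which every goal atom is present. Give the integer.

2

F0 = init (8 atoms)
F1 = F0 ∪ {at(b), clear(c,e), ready(c,c)}  (11 atoms)
F2 = F1 ∪ {clear(b,b), clear(c,b), ready(b,b), ready(c,b)}  (15 atoms)
goal ⊆ F2  ⇒  h_max = 2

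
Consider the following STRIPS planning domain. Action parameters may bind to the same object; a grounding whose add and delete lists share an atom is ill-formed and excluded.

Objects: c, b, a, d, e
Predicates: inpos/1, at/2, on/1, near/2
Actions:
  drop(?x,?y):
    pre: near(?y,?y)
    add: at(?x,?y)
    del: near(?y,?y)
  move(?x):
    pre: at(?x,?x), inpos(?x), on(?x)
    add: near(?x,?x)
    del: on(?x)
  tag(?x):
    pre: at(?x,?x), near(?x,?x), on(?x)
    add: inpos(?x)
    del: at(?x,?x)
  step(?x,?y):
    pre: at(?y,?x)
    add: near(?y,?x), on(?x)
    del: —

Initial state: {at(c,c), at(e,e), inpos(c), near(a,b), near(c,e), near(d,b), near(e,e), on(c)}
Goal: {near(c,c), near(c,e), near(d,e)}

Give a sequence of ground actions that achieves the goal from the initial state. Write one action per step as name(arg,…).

drop(d,e); move(c); step(e,d)

1. drop(d,e)  →  {at(c,c), at(d,e), at(e,e), inpos(c), near(a,b), near(c,e), near(d,b), on(c)}
2. move(c)  →  {at(c,c), at(d,e), at(e,e), inpos(c), near(a,b), near(c,c), near(c,e), near(d,b)}
3. step(e,d)  →  {at(c,c), at(d,e), at(e,e), inpos(c), near(a,b), near(c,c), near(c,e), near(d,b), near(d,e), on(e)}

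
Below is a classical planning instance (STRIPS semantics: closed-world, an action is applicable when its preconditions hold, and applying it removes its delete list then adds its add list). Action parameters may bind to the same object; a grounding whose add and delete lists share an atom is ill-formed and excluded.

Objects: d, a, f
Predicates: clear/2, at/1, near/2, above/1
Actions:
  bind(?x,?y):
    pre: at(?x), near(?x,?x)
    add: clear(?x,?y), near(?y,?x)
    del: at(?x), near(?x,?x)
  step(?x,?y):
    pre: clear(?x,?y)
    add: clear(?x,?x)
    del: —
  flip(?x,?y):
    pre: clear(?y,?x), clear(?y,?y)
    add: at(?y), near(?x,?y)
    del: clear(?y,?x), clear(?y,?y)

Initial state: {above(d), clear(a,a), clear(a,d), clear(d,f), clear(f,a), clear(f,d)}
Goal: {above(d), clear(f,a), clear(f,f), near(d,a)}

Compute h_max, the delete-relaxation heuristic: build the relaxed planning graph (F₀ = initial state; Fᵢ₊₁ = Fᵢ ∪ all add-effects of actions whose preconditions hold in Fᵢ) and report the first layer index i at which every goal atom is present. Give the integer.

F0 = init (6 atoms)
F1 = F0 ∪ {at(a), clear(d,d), clear(f,f), near(a,a), near(d,a)}  (11 atoms)
goal ⊆ F1  ⇒  h_max = 1

1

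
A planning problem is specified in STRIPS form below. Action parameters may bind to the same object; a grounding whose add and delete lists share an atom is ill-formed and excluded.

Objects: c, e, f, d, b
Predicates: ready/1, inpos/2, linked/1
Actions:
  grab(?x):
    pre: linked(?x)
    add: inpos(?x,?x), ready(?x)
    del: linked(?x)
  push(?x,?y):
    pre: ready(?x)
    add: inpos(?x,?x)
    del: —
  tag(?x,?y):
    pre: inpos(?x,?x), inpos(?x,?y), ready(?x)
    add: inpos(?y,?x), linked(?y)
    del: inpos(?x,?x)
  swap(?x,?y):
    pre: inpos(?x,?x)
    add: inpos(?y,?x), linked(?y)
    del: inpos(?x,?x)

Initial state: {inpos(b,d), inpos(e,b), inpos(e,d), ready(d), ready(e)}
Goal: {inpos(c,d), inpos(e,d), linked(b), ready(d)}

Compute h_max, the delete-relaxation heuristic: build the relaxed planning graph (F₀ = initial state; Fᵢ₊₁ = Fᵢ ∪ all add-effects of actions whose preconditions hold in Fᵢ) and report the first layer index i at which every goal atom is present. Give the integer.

2

F0 = init (5 atoms)
F1 = F0 ∪ {inpos(d,d), inpos(e,e)}  (7 atoms)
F2 = F1 ∪ {inpos(b,e), inpos(c,d), inpos(c,e), inpos(d,e), inpos(f,d), inpos(f,e), linked(b), linked(c), linked(d), linked(e), linked(f)}  (18 atoms)
goal ⊆ F2  ⇒  h_max = 2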